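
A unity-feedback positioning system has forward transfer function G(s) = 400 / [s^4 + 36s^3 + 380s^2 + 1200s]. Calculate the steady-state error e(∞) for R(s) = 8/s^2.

Factoring s from the denominator leaves a polynomial with constant term 1200, so the system is type 1.
K_v = lim_{s→0} s·G(s) = 400 / 1200 = 1/3.
e_ss = 8/K_v = 8/(1/3) = 24.

24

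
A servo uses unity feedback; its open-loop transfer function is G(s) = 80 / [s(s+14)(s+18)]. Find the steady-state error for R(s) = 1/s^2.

System type = 1 (one pole at s=0).
K_v = lim_{s→0} s·G(s) = 80 / (14·18) = 20/63.
e_ss = 1/K_v = 1/(20/63) = 3.15.

3.15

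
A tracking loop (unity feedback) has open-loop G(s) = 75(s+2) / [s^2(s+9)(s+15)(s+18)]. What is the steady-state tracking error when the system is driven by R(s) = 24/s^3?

388.8

Two free integrators in G(s): this is a type 2 system.
K_a = lim_{s→0} s^2·G(s) = 75·2 / (9·15·18) = 5/81.
r(t) = 12t^2 gives R(s) = 24/s^3.
e_ss = 24/K_a = 24/(5/81) = 388.8.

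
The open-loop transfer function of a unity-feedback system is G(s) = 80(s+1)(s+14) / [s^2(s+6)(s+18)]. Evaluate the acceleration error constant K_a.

280/27

G(s) has two factors of s in the denominator, so the system is type 2.
K_a = lim_{s→0} s^2·G(s) = 80·1·14 / (6·18) = 280/27.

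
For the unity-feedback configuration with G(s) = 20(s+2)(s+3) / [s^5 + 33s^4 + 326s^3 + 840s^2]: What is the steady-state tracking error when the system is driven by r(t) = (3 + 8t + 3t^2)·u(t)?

42

Lowest-order denominator term is 840s^2, so the open loop has 2 poles at the origin → type 2 system. By superposition:
  • 3: tracked with zero error.
  • 8t: tracked with zero error.
  • 3t^2: e_ss = 6/K_a with K_a=1/7 → 42.
Total e_ss = 42.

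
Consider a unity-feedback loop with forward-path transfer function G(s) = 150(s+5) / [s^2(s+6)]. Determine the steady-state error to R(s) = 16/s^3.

0.128

Two free integrators in G(s): this is a type 2 system.
K_a = lim_{s→0} s^2·G(s) = 150·5 / (6) = 125.
r(t) = 8t^2 gives R(s) = 16/s^3.
e_ss = 16/K_a = 16/125 = 0.128.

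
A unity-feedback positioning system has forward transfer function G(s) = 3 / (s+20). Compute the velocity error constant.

System type = 0 (no poles at s=0).
K_v = lim_{s→0} s·G(s) = 0 (the extra factor of s kills the finite limit).

0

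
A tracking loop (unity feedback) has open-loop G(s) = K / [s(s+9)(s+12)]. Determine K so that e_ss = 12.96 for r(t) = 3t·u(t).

25

One free integrator in G(s): this is a type 1 system.
K_v = lim_{s→0} s·G(s) = K / (9·12) = (1/108)·K.
e_ss = 3/K_v = 12.96 ⇒ K_v = 25/108 ⇒ K = (25/108)/(1/108) = 25.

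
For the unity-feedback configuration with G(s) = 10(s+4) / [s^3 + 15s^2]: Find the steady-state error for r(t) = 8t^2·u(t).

6

Lowest-order denominator term is 15s^2, so the open loop has 2 poles at the origin → type 2 system.
K_a = lim_{s→0} s^2·G(s) = 10·4 / 15 = 8/3.
r(t) = 8t^2 gives R(s) = 16/s^3.
e_ss = 16/K_a = 16/(8/3) = 6.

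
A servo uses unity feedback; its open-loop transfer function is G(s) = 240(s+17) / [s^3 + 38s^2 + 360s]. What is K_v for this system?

Lowest-order denominator term is 360s, so the open loop has 1 pole at the origin → type 1 system.
K_v = lim_{s→0} s·G(s) = 240·17 / 360 = 34/3.

34/3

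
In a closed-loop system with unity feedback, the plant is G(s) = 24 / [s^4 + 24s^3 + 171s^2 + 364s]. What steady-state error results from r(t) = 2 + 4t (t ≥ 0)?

182/3

Lowest-order denominator term is 364s, so the open loop has 1 pole at the origin → type 1 system. Taking each input component in turn:
  • 2: tracked with zero error.
  • 4t: e_ss = 4/K_v with K_v=6/91 → 182/3.
Total e_ss = 182/3.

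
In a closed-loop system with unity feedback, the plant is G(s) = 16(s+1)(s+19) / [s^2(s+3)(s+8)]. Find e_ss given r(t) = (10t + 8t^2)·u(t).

G(s) has two factors of s in the denominator, so the system is type 2. Treating each term separately:
  • 10t: tracked with zero error.
  • 8t^2: e_ss = 16/K_a with K_a=38/3 → 24/19.
Total e_ss = 24/19.

24/19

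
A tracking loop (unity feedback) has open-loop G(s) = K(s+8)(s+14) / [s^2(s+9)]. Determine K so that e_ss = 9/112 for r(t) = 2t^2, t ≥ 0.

G(s) has two factors of s in the denominator, so the system is type 2.
K_a = lim_{s→0} s^2·G(s) = K·8·14 / (9) = (112/9)·K.
e_ss = 4/K_a = 9/112 ⇒ K_a = 448/9 ⇒ K = (448/9)/(112/9) = 4.

4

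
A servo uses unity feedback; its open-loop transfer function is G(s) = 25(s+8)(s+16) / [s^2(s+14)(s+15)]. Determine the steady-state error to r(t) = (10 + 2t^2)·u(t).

G(s) has two factors of s in the denominator, so the system is type 2. Treating each term separately:
  • 10: tracked with zero error.
  • 2t^2: e_ss = 4/K_a with K_a=320/21 → 0.2625.
Total e_ss = 0.2625.

0.2625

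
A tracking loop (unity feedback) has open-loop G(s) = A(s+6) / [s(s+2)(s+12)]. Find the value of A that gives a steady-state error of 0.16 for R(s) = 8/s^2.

System type = 1 (one pole at s=0).
K_v = lim_{s→0} s·G(s) = A·6 / (2·12) = 0.25·A.
e_ss = 8/K_v = 0.16 ⇒ K_v = 50 ⇒ A = 50/0.25 = 200.

200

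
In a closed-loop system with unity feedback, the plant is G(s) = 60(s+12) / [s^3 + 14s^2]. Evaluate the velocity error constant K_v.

infinity

K_v = lim_{s→0} s·G(s); with 2 poles at the origin the limit diverges, so K_v = ∞.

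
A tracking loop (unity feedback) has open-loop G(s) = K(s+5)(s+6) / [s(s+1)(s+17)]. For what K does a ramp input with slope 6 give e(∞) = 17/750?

150

G(s) has one factor of s in the denominator, so the system is type 1.
K_v = lim_{s→0} s·G(s) = K·5·6 / (1·17) = (30/17)·K.
e_ss = 6/K_v = 17/750 ⇒ K_v = 4500/17 ⇒ K = (4500/17)/(30/17) = 150.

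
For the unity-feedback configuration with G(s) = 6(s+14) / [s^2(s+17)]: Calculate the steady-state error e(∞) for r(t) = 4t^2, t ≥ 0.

34/21

Two free integrators in G(s): this is a type 2 system.
K_a = lim_{s→0} s^2·G(s) = 6·14 / (17) = 84/17.
r(t) = 4t^2 gives R(s) = 8/s^3.
e_ss = 8/K_a = 8/(84/17) = 34/21.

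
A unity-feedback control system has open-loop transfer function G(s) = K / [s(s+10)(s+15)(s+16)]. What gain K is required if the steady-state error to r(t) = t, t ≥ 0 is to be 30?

80

System type = 1 (one pole at s=0).
K_v = lim_{s→0} s·G(s) = K / (10·15·16) = (1/2400)·K.
e_ss = 1/K_v = 30 ⇒ K_v = 1/30 ⇒ K = (1/30)/(1/2400) = 80.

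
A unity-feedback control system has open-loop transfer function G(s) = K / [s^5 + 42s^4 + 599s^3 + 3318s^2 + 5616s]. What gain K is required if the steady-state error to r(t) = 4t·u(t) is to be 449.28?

Factoring s from the denominator leaves a polynomial with constant term 5616, so the system is type 1.
K_v = lim_{s→0} s·G(s) = K / 5616 = (1/5616)·K.
e_ss = 4/K_v = 449.28 ⇒ K_v = 25/2808 ⇒ K = (25/2808)/(1/5616) = 50.

50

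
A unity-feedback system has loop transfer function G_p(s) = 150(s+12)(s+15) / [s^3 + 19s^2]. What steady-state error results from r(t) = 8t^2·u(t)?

Factoring s^2 from the denominator leaves a polynomial with constant term 19, so the system is type 2.
K_a = lim_{s→0} s^2·G_p(s) = 150·12·15 / 19 = 27000/19.
r(t) = 8t^2 gives R(s) = 16/s^3.
e_ss = 16/K_a = 16/(27000/19) = 38/3375.

38/3375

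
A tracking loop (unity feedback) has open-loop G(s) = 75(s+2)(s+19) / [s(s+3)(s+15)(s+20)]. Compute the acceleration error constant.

0

G(s) has one factor of s in the denominator, so the system is type 1.
K_a = lim_{s→0} s^2·G(s) = 0 (the extra factor of s kills the finite limit).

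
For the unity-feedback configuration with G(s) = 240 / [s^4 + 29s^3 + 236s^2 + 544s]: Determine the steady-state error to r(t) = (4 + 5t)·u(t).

Factoring s from the denominator leaves a polynomial with constant term 544, so the system is type 1. Taking each input component in turn:
  • 4: tracked with zero error.
  • 5t: e_ss = 5/K_v with K_v=15/34 → 34/3.
Total e_ss = 34/3.

34/3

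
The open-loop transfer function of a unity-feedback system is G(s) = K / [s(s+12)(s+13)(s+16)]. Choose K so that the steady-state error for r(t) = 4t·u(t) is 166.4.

60

System type = 1 (one pole at s=0).
K_v = lim_{s→0} s·G(s) = K / (12·13·16) = (1/2496)·K.
e_ss = 4/K_v = 166.4 ⇒ K_v = 5/208 ⇒ K = (5/208)/(1/2496) = 60.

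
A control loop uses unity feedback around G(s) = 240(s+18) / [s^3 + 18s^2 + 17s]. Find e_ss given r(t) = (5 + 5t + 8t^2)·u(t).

infinity

The denominator has no term below 17s — 1 pole at s=0, type 1. By superposition:
  • 5: tracked with zero error.
  • 5t: e_ss = 5/K_v with K_v=4320/17 → 17/864.
  • 8t^2: a type-1 system cannot track it, e_ss → ∞.
The unbounded component dominates.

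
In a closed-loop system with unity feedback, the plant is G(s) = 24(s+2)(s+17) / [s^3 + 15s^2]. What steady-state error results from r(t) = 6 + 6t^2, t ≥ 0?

Factoring s^2 from the denominator leaves a polynomial with constant term 15, so the system is type 2. Treating each term separately:
  • 6: tracked with zero error.
  • 6t^2: e_ss = 12/K_a with K_a=54.4 → 15/68.
Total e_ss = 15/68.

15/68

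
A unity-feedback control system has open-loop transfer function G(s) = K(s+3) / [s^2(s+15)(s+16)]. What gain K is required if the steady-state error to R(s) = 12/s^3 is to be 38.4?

25

G(s) has two factors of s in the denominator, so the system is type 2.
K_a = lim_{s→0} s^2·G(s) = K·3 / (15·16) = 0.0125·K.
e_ss = 12/K_a = 38.4 ⇒ K_a = 0.3125 ⇒ K = 0.3125/0.0125 = 25.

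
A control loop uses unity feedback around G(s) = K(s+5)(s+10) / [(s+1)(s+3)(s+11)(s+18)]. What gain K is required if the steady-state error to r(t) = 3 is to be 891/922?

25

No free integrators in G(s): this is a type 0 system.
K_p = lim_{s→0} G(s) = K·5·10 / (1·3·11·18) = (25/297)·K.
e_ss = 3/(1 + K_p) = 891/922 ⇒ 1 + (25/297)·K = 922/297 ⇒ K = 25.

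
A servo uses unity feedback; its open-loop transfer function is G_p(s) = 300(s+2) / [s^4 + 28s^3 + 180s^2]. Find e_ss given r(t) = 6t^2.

3.6

Lowest-order denominator term is 180s^2, so the open loop has 2 poles at the origin → type 2 system.
K_a = lim_{s→0} s^2·G_p(s) = 300·2 / 180 = 10/3.
r(t) = 6t^2 gives R(s) = 12/s^3.
e_ss = 12/K_a = 12/(10/3) = 3.6.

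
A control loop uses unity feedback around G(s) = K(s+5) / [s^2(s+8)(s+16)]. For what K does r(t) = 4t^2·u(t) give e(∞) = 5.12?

40

System type = 2 (two poles at s=0).
K_a = lim_{s→0} s^2·G(s) = K·5 / (8·16) = (5/128)·K.
e_ss = 8/K_a = 5.12 ⇒ K_a = 1.5625 ⇒ K = 1.5625/(5/128) = 40.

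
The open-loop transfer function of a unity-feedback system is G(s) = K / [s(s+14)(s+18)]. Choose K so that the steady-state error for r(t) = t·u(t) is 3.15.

One free integrator in G(s): this is a type 1 system.
K_v = lim_{s→0} s·G(s) = K / (14·18) = (1/252)·K.
e_ss = 1/K_v = 3.15 ⇒ K_v = 20/63 ⇒ K = (20/63)/(1/252) = 80.

80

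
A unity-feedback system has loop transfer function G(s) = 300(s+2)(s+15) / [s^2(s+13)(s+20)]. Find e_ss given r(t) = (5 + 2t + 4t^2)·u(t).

52/225

Two free integrators in G(s): this is a type 2 system. By superposition:
  • 5: tracked with zero error.
  • 2t: tracked with zero error.
  • 4t^2: e_ss = 8/K_a with K_a=450/13 → 52/225.
Total e_ss = 52/225.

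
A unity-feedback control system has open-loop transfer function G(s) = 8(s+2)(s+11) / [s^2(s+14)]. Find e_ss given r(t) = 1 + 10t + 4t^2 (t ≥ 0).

System type = 2 (two poles at s=0). Treating each term separately:
  • 1: tracked with zero error.
  • 10t: tracked with zero error.
  • 4t^2: e_ss = 8/K_a with K_a=88/7 → 7/11.
Total e_ss = 7/11.

7/11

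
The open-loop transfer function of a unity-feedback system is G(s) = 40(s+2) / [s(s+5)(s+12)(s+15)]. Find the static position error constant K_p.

infinity

K_p = lim_{s→0} G(s); with 1 pole at the origin the limit diverges, so K_p = ∞.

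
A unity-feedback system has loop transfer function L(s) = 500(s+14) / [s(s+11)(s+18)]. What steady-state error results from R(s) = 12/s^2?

297/875

One free integrator in L(s): this is a type 1 system.
K_v = lim_{s→0} s·L(s) = 500·14 / (11·18) = 3500/99.
e_ss = 12/K_v = 12/(3500/99) = 297/875.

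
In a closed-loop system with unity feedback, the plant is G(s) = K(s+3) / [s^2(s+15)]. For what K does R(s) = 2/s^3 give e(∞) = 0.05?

200

The open loop has two poles at the origin → type 2 system.
K_a = lim_{s→0} s^2·G(s) = K·3 / (15) = 0.2·K.
e_ss = 2/K_a = 0.05 ⇒ K_a = 40 ⇒ K = 40/0.2 = 200.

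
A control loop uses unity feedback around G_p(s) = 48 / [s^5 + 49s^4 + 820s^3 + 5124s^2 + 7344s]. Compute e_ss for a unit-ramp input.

153

Lowest-order denominator term is 7344s, so the open loop has 1 pole at the origin → type 1 system.
K_v = lim_{s→0} s·G_p(s) = 48 / 7344 = 1/153.
e_ss = 1/K_v = 1/(1/153) = 153.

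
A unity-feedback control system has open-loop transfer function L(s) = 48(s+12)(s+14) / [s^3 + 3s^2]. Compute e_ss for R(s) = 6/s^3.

Factoring s^2 from the denominator leaves a polynomial with constant term 3, so the system is type 2.
K_a = lim_{s→0} s^2·L(s) = 48·12·14 / 3 = 2688.
r(t) = 3t^2 gives R(s) = 6/s^3.
e_ss = 6/K_a = 6/2688 = 1/448.

1/448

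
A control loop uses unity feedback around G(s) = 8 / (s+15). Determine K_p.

8/15

G(s) has no factors of s in the denominator, so the system is type 0.
K_p = lim_{s→0} G(s) = 8 / (15) = 8/15.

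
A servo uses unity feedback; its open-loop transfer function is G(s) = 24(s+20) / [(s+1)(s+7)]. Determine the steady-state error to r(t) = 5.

35/487

System type = 0 (no poles at s=0).
K_p = lim_{s→0} G(s) = 24·20 / (1·7) = 480/7.
e_ss = 5/(1 + K_p) = 5/(487/7) = 35/487.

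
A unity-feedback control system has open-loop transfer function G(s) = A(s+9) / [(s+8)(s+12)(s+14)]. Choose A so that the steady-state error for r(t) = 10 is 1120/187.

100

System type = 0 (no poles at s=0).
K_p = lim_{s→0} G(s) = A·9 / (8·12·14) = (3/448)·A.
e_ss = 10/(1 + K_p) = 1120/187 ⇒ 1 + (3/448)·A = 187/112 ⇒ A = 100.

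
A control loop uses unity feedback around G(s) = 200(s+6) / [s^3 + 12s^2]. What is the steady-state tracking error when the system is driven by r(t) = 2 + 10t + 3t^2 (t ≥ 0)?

0.06

The denominator has no term below 12s^2 — 2 poles at s=0, type 2. Taking each input component in turn:
  • 2: tracked with zero error.
  • 10t: tracked with zero error.
  • 3t^2: e_ss = 6/K_a with K_a=100 → 0.06.
Total e_ss = 0.06.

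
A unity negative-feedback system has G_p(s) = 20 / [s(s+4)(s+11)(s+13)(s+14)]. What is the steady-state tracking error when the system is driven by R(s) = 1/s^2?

400.4

The open loop has one pole at the origin → type 1 system.
K_v = lim_{s→0} s·G_p(s) = 20 / (4·11·13·14) = 5/2002.
e_ss = 1/K_v = 1/(5/2002) = 400.4.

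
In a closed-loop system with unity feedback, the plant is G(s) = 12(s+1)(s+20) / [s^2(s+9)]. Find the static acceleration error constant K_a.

The open loop has two poles at the origin → type 2 system.
K_a = lim_{s→0} s^2·G(s) = 12·1·20 / (9) = 80/3.

80/3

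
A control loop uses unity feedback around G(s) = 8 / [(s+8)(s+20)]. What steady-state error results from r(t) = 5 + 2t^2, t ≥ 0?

System type = 0 (no poles at s=0). Treating each term separately:
  • 5: e_ss = 5/(1+K_p) with K_p=0.05 → 100/21.
  • 2t^2: a type-0 system cannot track it, e_ss → ∞.
The unbounded component dominates.

infinity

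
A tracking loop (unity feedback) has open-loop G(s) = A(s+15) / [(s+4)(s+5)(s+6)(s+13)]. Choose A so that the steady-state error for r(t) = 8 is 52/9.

40

No free integrators in G(s): this is a type 0 system.
K_p = lim_{s→0} G(s) = A·15 / (4·5·6·13) = (1/104)·A.
e_ss = 8/(1 + K_p) = 52/9 ⇒ 1 + (1/104)·A = 18/13 ⇒ A = 40.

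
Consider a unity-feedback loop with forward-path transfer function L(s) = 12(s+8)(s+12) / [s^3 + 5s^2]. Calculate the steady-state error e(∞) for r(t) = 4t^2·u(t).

Lowest-order denominator term is 5s^2, so the open loop has 2 poles at the origin → type 2 system.
K_a = lim_{s→0} s^2·L(s) = 12·8·12 / 5 = 230.4.
r(t) = 4t^2 gives R(s) = 8/s^3.
e_ss = 8/K_a = 8/230.4 = 5/144.

5/144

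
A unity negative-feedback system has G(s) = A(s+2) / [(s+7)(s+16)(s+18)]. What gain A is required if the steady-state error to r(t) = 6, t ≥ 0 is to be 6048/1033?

25

G(s) has no factors of s in the denominator, so the system is type 0.
K_p = lim_{s→0} G(s) = A·2 / (7·16·18) = (1/1008)·A.
e_ss = 6/(1 + K_p) = 6048/1033 ⇒ 1 + (1/1008)·A = 1033/1008 ⇒ A = 25.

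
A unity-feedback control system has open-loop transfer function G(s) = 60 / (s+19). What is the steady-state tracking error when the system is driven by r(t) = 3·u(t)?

The open loop has no poles at the origin → type 0 system.
K_p = lim_{s→0} G(s) = 60 / (19) = 60/19.
e_ss = 3/(1 + K_p) = 3/(79/19) = 57/79.

57/79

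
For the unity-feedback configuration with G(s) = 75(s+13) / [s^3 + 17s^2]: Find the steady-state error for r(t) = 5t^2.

Lowest-order denominator term is 17s^2, so the open loop has 2 poles at the origin → type 2 system.
K_a = lim_{s→0} s^2·G(s) = 75·13 / 17 = 975/17.
r(t) = 5t^2 gives R(s) = 10/s^3.
e_ss = 10/K_a = 10/(975/17) = 34/195.

34/195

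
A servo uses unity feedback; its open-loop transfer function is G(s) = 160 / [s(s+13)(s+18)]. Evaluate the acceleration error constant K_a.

0

G(s) has one factor of s in the denominator, so the system is type 1.
K_a = lim_{s→0} s^2·G(s) = 0 (the extra factor of s kills the finite limit).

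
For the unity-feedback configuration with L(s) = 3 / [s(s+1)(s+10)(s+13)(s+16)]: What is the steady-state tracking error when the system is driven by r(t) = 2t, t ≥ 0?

The open loop has one pole at the origin → type 1 system.
K_v = lim_{s→0} s·L(s) = 3 / (1·10·13·16) = 3/2080.
e_ss = 2/K_v = 2/(3/2080) = 4160/3.

4160/3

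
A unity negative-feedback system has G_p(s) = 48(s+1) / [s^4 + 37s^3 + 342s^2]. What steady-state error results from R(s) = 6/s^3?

42.75

Factoring s^2 from the denominator leaves a polynomial with constant term 342, so the system is type 2.
K_a = lim_{s→0} s^2·G_p(s) = 48·1 / 342 = 8/57.
r(t) = 3t^2 gives R(s) = 6/s^3.
e_ss = 6/K_a = 6/(8/57) = 42.75.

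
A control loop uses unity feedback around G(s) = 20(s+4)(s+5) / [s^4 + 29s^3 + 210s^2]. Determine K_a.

40/21

The denominator has no term below 210s^2 — 2 poles at s=0, type 2.
K_a = lim_{s→0} s^2·G(s) = 20·4·5 / 210 = 40/21.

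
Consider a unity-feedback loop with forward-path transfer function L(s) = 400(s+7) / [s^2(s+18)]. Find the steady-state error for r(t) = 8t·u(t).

System type = 2 (two poles at s=0).
A type-2 system has K_v = ∞, so it tracks a ramp input with zero steady-state error.

0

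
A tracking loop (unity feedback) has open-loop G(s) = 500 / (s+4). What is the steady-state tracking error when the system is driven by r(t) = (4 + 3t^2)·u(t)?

infinity

No free integrators in G(s): this is a type 0 system. By superposition:
  • 4: e_ss = 4/(1+K_p) with K_p=125 → 2/63.
  • 3t^2: a type-0 system cannot track it, e_ss → ∞.
The unbounded component dominates.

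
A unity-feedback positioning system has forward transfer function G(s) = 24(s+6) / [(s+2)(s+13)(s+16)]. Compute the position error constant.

9/26

The open loop has no poles at the origin → type 0 system.
K_p = lim_{s→0} G(s) = 24·6 / (2·13·16) = 9/26.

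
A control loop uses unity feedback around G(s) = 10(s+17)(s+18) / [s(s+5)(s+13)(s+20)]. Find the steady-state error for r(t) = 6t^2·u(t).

G(s) has one factor of s in the denominator, so the system is type 1.
K_a = lim_{s→0} s^2·G(s) = 0; the steady-state error to this parabolic input grows without bound.

infinity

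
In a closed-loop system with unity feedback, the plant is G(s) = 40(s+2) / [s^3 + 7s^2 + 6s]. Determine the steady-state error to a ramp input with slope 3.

0.225

The denominator has no term below 6s — 1 pole at s=0, type 1.
K_v = lim_{s→0} s·G(s) = 40·2 / 6 = 40/3.
e_ss = 3/K_v = 3/(40/3) = 0.225.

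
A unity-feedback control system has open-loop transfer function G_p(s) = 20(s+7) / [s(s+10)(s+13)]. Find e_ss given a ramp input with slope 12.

78/7

One free integrator in G_p(s): this is a type 1 system.
K_v = lim_{s→0} s·G_p(s) = 20·7 / (10·13) = 14/13.
e_ss = 12/K_v = 12/(14/13) = 78/7.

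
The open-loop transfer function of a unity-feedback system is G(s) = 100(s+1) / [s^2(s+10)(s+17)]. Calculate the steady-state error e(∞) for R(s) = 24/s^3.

System type = 2 (two poles at s=0).
K_a = lim_{s→0} s^2·G(s) = 100·1 / (10·17) = 10/17.
r(t) = 12t^2 gives R(s) = 24/s^3.
e_ss = 24/K_a = 24/(10/17) = 40.8.

40.8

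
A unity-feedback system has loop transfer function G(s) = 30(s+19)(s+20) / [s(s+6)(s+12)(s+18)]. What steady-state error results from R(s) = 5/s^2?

54/95

System type = 1 (one pole at s=0).
K_v = lim_{s→0} s·G(s) = 30·19·20 / (6·12·18) = 475/54.
e_ss = 5/K_v = 5/(475/54) = 54/95.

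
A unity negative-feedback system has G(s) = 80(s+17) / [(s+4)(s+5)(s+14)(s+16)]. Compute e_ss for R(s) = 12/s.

672/73

G(s) has no factors of s in the denominator, so the system is type 0.
K_p = lim_{s→0} G(s) = 80·17 / (4·5·14·16) = 17/56.
e_ss = 12/(1 + K_p) = 12/(73/56) = 672/73.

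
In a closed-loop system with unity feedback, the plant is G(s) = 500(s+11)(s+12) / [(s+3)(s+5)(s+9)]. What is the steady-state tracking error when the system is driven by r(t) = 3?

System type = 0 (no poles at s=0).
K_p = lim_{s→0} G(s) = 500·11·12 / (3·5·9) = 4400/9.
e_ss = 3/(1 + K_p) = 3/(4409/9) = 27/4409.

27/4409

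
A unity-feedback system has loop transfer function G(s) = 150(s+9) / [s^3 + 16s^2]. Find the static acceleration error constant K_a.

84.375

Lowest-order denominator term is 16s^2, so the open loop has 2 poles at the origin → type 2 system.
K_a = lim_{s→0} s^2·G(s) = 150·9 / 16 = 84.375.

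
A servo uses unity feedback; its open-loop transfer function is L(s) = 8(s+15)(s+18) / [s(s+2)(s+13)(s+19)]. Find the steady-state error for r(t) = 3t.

L(s) has one factor of s in the denominator, so the system is type 1.
K_v = lim_{s→0} s·L(s) = 8·15·18 / (2·13·19) = 1080/247.
e_ss = 3/K_v = 3/(1080/247) = 247/360.

247/360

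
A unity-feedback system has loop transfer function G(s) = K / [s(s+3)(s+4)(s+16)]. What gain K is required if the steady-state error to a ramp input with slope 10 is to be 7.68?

250

The open loop has one pole at the origin → type 1 system.
K_v = lim_{s→0} s·G(s) = K / (3·4·16) = (1/192)·K.
e_ss = 10/K_v = 7.68 ⇒ K_v = 125/96 ⇒ K = (125/96)/(1/192) = 250.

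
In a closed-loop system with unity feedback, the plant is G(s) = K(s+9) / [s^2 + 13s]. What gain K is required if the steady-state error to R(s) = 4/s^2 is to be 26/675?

150

Lowest-order denominator term is 13s, so the open loop has 1 pole at the origin → type 1 system.
K_v = lim_{s→0} s·G(s) = K·9 / 13 = (9/13)·K.
e_ss = 4/K_v = 26/675 ⇒ K_v = 1350/13 ⇒ K = (1350/13)/(9/13) = 150.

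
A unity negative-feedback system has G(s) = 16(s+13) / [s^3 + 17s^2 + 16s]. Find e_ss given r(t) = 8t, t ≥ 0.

Lowest-order denominator term is 16s, so the open loop has 1 pole at the origin → type 1 system.
K_v = lim_{s→0} s·G(s) = 16·13 / 16 = 13.
e_ss = 8/K_v = 8/13.

8/13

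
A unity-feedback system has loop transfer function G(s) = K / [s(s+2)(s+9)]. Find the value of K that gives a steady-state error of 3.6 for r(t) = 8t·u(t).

G(s) has one factor of s in the denominator, so the system is type 1.
K_v = lim_{s→0} s·G(s) = K / (2·9) = (1/18)·K.
e_ss = 8/K_v = 3.6 ⇒ K_v = 20/9 ⇒ K = (20/9)/(1/18) = 40.

40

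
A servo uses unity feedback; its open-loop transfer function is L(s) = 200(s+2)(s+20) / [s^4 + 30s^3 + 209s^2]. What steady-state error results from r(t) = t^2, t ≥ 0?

Lowest-order denominator term is 209s^2, so the open loop has 2 poles at the origin → type 2 system.
K_a = lim_{s→0} s^2·L(s) = 200·2·20 / 209 = 8000/209.
r(t) = t^2 gives R(s) = 2/s^3.
e_ss = 2/K_a = 2/(8000/209) = 209/4000.

209/4000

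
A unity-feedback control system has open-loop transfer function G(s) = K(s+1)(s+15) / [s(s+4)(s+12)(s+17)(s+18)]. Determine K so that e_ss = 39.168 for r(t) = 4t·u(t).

100

The open loop has one pole at the origin → type 1 system.
K_v = lim_{s→0} s·G(s) = K·1·15 / (4·12·17·18) = (5/4896)·K.
e_ss = 4/K_v = 39.168 ⇒ K_v = 125/1224 ⇒ K = (125/1224)/(5/4896) = 100.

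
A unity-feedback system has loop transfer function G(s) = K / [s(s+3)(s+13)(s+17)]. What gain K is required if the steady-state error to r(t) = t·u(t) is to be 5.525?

One free integrator in G(s): this is a type 1 system.
K_v = lim_{s→0} s·G(s) = K / (3·13·17) = (1/663)·K.
e_ss = 1/K_v = 5.525 ⇒ K_v = 40/221 ⇒ K = (40/221)/(1/663) = 120.

120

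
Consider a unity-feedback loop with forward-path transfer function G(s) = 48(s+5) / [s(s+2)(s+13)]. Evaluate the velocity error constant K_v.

120/13

One free integrator in G(s): this is a type 1 system.
K_v = lim_{s→0} s·G(s) = 48·5 / (2·13) = 120/13.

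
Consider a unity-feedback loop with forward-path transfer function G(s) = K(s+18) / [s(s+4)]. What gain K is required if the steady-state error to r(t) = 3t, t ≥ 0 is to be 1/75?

System type = 1 (one pole at s=0).
K_v = lim_{s→0} s·G(s) = K·18 / (4) = 4.5·K.
e_ss = 3/K_v = 1/75 ⇒ K_v = 225 ⇒ K = 225/4.5 = 50.

50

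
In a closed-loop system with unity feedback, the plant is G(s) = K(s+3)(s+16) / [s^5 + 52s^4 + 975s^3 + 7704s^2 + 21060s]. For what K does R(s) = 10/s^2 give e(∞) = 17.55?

250

Lowest-order denominator term is 21060s, so the open loop has 1 pole at the origin → type 1 system.
K_v = lim_{s→0} s·G(s) = K·3·16 / 21060 = (4/1755)·K.
e_ss = 10/K_v = 17.55 ⇒ K_v = 200/351 ⇒ K = (200/351)/(4/1755) = 250.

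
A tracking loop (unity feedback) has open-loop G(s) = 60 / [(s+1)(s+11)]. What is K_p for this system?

60/11

No free integrators in G(s): this is a type 0 system.
K_p = lim_{s→0} G(s) = 60 / (1·11) = 60/11.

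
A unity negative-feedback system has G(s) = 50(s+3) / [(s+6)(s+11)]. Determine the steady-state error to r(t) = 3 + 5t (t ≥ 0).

G(s) has no factors of s in the denominator, so the system is type 0. Taking each input component in turn:
  • 3: e_ss = 3/(1+K_p) with K_p=25/11 → 11/12.
  • 5t: a type-0 system cannot track it, e_ss → ∞.
The unbounded component dominates.

infinity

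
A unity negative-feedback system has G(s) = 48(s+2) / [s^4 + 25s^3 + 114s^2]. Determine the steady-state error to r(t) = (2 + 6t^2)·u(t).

Lowest-order denominator term is 114s^2, so the open loop has 2 poles at the origin → type 2 system. Taking each input component in turn:
  • 2: tracked with zero error.
  • 6t^2: e_ss = 12/K_a with K_a=16/19 → 14.25.
Total e_ss = 14.25.

14.25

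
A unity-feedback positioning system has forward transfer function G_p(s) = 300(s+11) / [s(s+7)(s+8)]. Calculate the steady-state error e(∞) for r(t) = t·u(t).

14/825

System type = 1 (one pole at s=0).
K_v = lim_{s→0} s·G_p(s) = 300·11 / (7·8) = 825/14.
e_ss = 1/K_v = 1/(825/14) = 14/825.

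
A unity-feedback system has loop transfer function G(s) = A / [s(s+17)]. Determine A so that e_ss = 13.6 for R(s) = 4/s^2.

5

One free integrator in G(s): this is a type 1 system.
K_v = lim_{s→0} s·G(s) = A / (17) = (1/17)·A.
e_ss = 4/K_v = 13.6 ⇒ K_v = 5/17 ⇒ A = (5/17)/(1/17) = 5.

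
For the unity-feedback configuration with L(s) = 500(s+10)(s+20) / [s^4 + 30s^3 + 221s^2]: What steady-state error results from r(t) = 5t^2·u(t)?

The denominator has no term below 221s^2 — 2 poles at s=0, type 2.
K_a = lim_{s→0} s^2·L(s) = 500·10·20 / 221 = 100000/221.
r(t) = 5t^2 gives R(s) = 10/s^3.
e_ss = 10/K_a = 10/(100000/221) = 0.0221.

0.0221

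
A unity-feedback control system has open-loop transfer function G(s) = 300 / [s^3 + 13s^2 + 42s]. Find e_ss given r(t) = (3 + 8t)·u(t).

The denominator has no term below 42s — 1 pole at s=0, type 1. By superposition:
  • 3: tracked with zero error.
  • 8t: e_ss = 8/K_v with K_v=50/7 → 1.12.
Total e_ss = 1.12.

1.12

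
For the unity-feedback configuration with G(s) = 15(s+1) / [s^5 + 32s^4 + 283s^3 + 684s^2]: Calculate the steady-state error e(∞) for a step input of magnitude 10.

0

The denominator has no term below 684s^2 — 2 poles at s=0, type 2.
A type-2 system has K_p = ∞, so it tracks a step input with zero steady-state error.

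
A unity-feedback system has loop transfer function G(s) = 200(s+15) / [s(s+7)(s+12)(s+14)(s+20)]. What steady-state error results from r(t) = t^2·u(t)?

infinity

System type = 1 (one pole at s=0).
K_a = lim_{s→0} s^2·G(s) = 0; the steady-state error to this parabolic input grows without bound.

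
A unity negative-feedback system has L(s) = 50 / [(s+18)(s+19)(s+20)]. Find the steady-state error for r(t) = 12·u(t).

8208/689

L(s) has no factors of s in the denominator, so the system is type 0.
K_p = lim_{s→0} L(s) = 50 / (18·19·20) = 5/684.
e_ss = 12/(1 + K_p) = 12/(689/684) = 8208/689.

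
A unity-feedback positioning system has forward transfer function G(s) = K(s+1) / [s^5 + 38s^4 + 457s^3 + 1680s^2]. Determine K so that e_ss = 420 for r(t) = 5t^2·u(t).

Factoring s^2 from the denominator leaves a polynomial with constant term 1680, so the system is type 2.
K_a = lim_{s→0} s^2·G(s) = K·1 / 1680 = (1/1680)·K.
e_ss = 10/K_a = 420 ⇒ K_a = 1/42 ⇒ K = (1/42)/(1/1680) = 40.

40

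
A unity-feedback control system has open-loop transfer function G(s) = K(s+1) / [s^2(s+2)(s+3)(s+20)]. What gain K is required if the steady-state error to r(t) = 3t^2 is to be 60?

12

Two free integrators in G(s): this is a type 2 system.
K_a = lim_{s→0} s^2·G(s) = K·1 / (2·3·20) = (1/120)·K.
e_ss = 6/K_a = 60 ⇒ K_a = 0.1 ⇒ K = 0.1/(1/120) = 12.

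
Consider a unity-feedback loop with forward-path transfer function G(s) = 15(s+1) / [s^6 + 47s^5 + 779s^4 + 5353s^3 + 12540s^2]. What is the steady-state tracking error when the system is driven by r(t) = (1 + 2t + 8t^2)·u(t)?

13376

Factoring s^2 from the denominator leaves a polynomial with constant term 12540, so the system is type 2. By superposition:
  • 1: tracked with zero error.
  • 2t: tracked with zero error.
  • 8t^2: e_ss = 16/K_a with K_a=1/836 → 13376.
Total e_ss = 13376.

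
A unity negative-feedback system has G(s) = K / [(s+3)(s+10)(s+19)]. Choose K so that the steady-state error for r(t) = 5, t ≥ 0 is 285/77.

200

G(s) has no factors of s in the denominator, so the system is type 0.
K_p = lim_{s→0} G(s) = K / (3·10·19) = (1/570)·K.
e_ss = 5/(1 + K_p) = 285/77 ⇒ 1 + (1/570)·K = 77/57 ⇒ K = 200.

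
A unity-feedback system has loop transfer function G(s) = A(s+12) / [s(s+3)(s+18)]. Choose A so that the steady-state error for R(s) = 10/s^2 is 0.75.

G(s) has one factor of s in the denominator, so the system is type 1.
K_v = lim_{s→0} s·G(s) = A·12 / (3·18) = (2/9)·A.
e_ss = 10/K_v = 0.75 ⇒ K_v = 40/3 ⇒ A = (40/3)/(2/9) = 60.

60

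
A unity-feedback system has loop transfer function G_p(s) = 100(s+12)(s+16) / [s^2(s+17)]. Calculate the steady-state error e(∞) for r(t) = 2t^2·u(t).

G_p(s) has two factors of s in the denominator, so the system is type 2.
K_a = lim_{s→0} s^2·G_p(s) = 100·12·16 / (17) = 19200/17.
r(t) = 2t^2 gives R(s) = 4/s^3.
e_ss = 4/K_a = 4/(19200/17) = 17/4800.

17/4800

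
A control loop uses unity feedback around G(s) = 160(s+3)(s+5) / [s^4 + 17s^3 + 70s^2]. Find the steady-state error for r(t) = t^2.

7/120

Lowest-order denominator term is 70s^2, so the open loop has 2 poles at the origin → type 2 system.
K_a = lim_{s→0} s^2·G(s) = 160·3·5 / 70 = 240/7.
r(t) = t^2 gives R(s) = 2/s^3.
e_ss = 2/K_a = 2/(240/7) = 7/120.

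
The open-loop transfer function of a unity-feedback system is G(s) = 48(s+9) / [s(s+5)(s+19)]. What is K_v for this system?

432/95

The open loop has one pole at the origin → type 1 system.
K_v = lim_{s→0} s·G(s) = 48·9 / (5·19) = 432/95.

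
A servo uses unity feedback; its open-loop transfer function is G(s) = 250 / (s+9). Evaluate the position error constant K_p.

250/9

G(s) has no factors of s in the denominator, so the system is type 0.
K_p = lim_{s→0} G(s) = 250 / (9) = 250/9.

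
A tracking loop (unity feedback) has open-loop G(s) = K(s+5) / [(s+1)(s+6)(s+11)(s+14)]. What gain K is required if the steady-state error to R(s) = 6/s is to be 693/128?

20

System type = 0 (no poles at s=0).
K_p = lim_{s→0} G(s) = K·5 / (1·6·11·14) = (5/924)·K.
e_ss = 6/(1 + K_p) = 693/128 ⇒ 1 + (5/924)·K = 256/231 ⇒ K = 20.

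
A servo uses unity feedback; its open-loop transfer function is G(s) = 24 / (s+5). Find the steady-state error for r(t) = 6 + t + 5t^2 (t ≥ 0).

infinity

G(s) has no factors of s in the denominator, so the system is type 0. Treating each term separately:
  • 6: e_ss = 6/(1+K_p) with K_p=4.8 → 30/29.
  • t: a type-0 system cannot track it, e_ss → ∞.
  • 5t^2: a type-0 system cannot track it, e_ss → ∞.
The unbounded component dominates.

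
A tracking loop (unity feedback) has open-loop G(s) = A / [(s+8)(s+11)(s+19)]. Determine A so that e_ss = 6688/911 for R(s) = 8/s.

150

The open loop has no poles at the origin → type 0 system.
K_p = lim_{s→0} G(s) = A / (8·11·19) = (1/1672)·A.
e_ss = 8/(1 + K_p) = 6688/911 ⇒ 1 + (1/1672)·A = 911/836 ⇒ A = 150.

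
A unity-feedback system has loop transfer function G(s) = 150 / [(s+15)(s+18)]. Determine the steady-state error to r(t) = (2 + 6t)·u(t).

infinity

The open loop has no poles at the origin → type 0 system. Taking each input component in turn:
  • 2: e_ss = 2/(1+K_p) with K_p=5/9 → 9/7.
  • 6t: a type-0 system cannot track it, e_ss → ∞.
The unbounded component dominates.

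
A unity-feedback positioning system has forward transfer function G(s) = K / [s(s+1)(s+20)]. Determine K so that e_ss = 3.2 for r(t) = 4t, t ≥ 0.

System type = 1 (one pole at s=0).
K_v = lim_{s→0} s·G(s) = K / (1·20) = 0.05·K.
e_ss = 4/K_v = 3.2 ⇒ K_v = 1.25 ⇒ K = 1.25/0.05 = 25.

25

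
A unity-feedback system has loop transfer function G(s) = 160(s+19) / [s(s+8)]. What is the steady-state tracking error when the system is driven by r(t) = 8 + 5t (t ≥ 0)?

One free integrator in G(s): this is a type 1 system. By superposition:
  • 8: tracked with zero error.
  • 5t: e_ss = 5/K_v with K_v=380 → 1/76.
Total e_ss = 1/76.

1/76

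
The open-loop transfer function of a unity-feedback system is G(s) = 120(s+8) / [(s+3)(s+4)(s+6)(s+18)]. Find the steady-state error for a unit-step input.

27/47

No free integrators in G(s): this is a type 0 system.
K_p = lim_{s→0} G(s) = 120·8 / (3·4·6·18) = 20/27.
e_ss = 1/(1 + K_p) = 1/(47/27) = 27/47.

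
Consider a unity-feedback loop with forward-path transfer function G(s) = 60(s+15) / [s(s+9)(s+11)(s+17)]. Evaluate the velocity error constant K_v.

100/187

System type = 1 (one pole at s=0).
K_v = lim_{s→0} s·G(s) = 60·15 / (9·11·17) = 100/187.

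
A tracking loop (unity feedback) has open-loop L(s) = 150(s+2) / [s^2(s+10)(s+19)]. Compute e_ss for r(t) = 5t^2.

19/3

Two free integrators in L(s): this is a type 2 system.
K_a = lim_{s→0} s^2·L(s) = 150·2 / (10·19) = 30/19.
r(t) = 5t^2 gives R(s) = 10/s^3.
e_ss = 10/K_a = 10/(30/19) = 19/3.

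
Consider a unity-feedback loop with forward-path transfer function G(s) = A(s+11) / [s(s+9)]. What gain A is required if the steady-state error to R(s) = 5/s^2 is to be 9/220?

100

The open loop has one pole at the origin → type 1 system.
K_v = lim_{s→0} s·G(s) = A·11 / (9) = (11/9)·A.
e_ss = 5/K_v = 9/220 ⇒ K_v = 1100/9 ⇒ A = (1100/9)/(11/9) = 100.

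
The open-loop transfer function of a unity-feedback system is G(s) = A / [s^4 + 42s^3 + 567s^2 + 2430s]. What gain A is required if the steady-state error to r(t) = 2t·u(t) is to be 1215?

4

The denominator has no term below 2430s — 1 pole at s=0, type 1.
K_v = lim_{s→0} s·G(s) = A / 2430 = (1/2430)·A.
e_ss = 2/K_v = 1215 ⇒ K_v = 2/1215 ⇒ A = (2/1215)/(1/2430) = 4.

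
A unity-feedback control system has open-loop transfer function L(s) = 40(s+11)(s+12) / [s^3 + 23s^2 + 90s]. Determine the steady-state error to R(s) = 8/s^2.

3/22

Factoring s from the denominator leaves a polynomial with constant term 90, so the system is type 1.
K_v = lim_{s→0} s·L(s) = 40·11·12 / 90 = 176/3.
e_ss = 8/K_v = 8/(176/3) = 3/22.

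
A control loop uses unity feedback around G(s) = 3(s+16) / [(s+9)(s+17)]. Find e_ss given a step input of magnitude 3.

153/67

System type = 0 (no poles at s=0).
K_p = lim_{s→0} G(s) = 3·16 / (9·17) = 16/51.
e_ss = 3/(1 + K_p) = 3/(67/51) = 153/67.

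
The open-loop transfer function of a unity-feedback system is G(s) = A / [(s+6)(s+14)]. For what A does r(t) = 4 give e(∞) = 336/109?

25

The open loop has no poles at the origin → type 0 system.
K_p = lim_{s→0} G(s) = A / (6·14) = (1/84)·A.
e_ss = 4/(1 + K_p) = 336/109 ⇒ 1 + (1/84)·A = 109/84 ⇒ A = 25.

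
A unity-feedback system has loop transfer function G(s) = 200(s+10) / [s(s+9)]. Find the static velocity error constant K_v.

The open loop has one pole at the origin → type 1 system.
K_v = lim_{s→0} s·G(s) = 200·10 / (9) = 2000/9.

2000/9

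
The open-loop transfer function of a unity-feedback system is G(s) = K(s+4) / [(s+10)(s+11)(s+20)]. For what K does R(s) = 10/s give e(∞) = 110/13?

100

No free integrators in G(s): this is a type 0 system.
K_p = lim_{s→0} G(s) = K·4 / (10·11·20) = (1/550)·K.
e_ss = 10/(1 + K_p) = 110/13 ⇒ 1 + (1/550)·K = 13/11 ⇒ K = 100.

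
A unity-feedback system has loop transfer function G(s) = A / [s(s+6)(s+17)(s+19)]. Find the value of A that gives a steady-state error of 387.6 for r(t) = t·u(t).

5

System type = 1 (one pole at s=0).
K_v = lim_{s→0} s·G(s) = A / (6·17·19) = (1/1938)·A.
e_ss = 1/K_v = 387.6 ⇒ K_v = 5/1938 ⇒ A = (5/1938)/(1/1938) = 5.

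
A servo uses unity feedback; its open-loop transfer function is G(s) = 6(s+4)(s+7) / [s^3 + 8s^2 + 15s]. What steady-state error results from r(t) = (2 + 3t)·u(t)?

Lowest-order denominator term is 15s, so the open loop has 1 pole at the origin → type 1 system. Taking each input component in turn:
  • 2: tracked with zero error.
  • 3t: e_ss = 3/K_v with K_v=11.2 → 15/56.
Total e_ss = 15/56.

15/56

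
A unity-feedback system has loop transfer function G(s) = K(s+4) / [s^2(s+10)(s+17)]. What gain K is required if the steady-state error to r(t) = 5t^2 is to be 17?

G(s) has two factors of s in the denominator, so the system is type 2.
K_a = lim_{s→0} s^2·G(s) = K·4 / (10·17) = (2/85)·K.
e_ss = 10/K_a = 17 ⇒ K_a = 10/17 ⇒ K = (10/17)/(2/85) = 25.

25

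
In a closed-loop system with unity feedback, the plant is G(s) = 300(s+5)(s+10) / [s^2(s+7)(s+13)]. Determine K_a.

15000/91

System type = 2 (two poles at s=0).
K_a = lim_{s→0} s^2·G(s) = 300·5·10 / (7·13) = 15000/91.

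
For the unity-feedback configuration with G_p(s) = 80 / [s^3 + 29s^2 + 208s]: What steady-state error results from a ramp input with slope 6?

15.6

Factoring s from the denominator leaves a polynomial with constant term 208, so the system is type 1.
K_v = lim_{s→0} s·G_p(s) = 80 / 208 = 5/13.
e_ss = 6/K_v = 6/(5/13) = 15.6.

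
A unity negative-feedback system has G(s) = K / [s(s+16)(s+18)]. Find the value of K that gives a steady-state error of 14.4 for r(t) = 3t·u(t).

The open loop has one pole at the origin → type 1 system.
K_v = lim_{s→0} s·G(s) = K / (16·18) = (1/288)·K.
e_ss = 3/K_v = 14.4 ⇒ K_v = 5/24 ⇒ K = (5/24)/(1/288) = 60.

60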